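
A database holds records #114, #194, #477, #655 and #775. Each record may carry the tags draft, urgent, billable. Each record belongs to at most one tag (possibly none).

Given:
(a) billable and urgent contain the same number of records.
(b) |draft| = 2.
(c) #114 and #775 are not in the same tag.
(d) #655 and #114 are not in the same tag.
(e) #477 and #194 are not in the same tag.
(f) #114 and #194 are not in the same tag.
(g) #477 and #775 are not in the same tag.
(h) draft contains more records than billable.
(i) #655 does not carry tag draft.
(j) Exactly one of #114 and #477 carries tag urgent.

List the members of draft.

draft = {#194, #775}

From (i): #655 ∉ draft.
Suppose #114 ∈ draft: no assignment then satisfies all the clues, so #114 ∉ draft.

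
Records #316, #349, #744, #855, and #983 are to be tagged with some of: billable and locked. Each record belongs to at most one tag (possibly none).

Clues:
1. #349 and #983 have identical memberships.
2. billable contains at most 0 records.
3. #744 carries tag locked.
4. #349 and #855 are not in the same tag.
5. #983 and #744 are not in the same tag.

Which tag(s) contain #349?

#349: none

From (3): #744 ∈ locked.
(2): billable already has 0, so the rest are out.
(5): #983 ∉ locked.
(1): #349 matches #983: #349 ∉ locked.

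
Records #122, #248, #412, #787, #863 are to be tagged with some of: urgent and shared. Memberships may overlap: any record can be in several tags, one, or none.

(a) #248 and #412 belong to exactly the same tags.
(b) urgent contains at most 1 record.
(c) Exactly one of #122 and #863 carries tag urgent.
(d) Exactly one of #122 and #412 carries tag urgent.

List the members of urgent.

urgent = {#122}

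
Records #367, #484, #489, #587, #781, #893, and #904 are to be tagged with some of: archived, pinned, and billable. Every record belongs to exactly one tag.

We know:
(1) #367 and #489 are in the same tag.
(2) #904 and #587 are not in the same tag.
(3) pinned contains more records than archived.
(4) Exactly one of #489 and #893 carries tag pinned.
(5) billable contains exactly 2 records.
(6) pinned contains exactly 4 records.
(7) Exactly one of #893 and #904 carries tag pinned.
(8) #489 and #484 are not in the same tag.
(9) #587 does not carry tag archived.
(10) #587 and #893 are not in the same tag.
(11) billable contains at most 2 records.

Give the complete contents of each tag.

archived = {#893}; pinned = {#367, #489, #781, #904}; billable = {#484, #587}

From (9): #587 ∉ archived.
Suppose #367 ∈ archived: no assignment then satisfies all the clues, so #367 ∉ archived.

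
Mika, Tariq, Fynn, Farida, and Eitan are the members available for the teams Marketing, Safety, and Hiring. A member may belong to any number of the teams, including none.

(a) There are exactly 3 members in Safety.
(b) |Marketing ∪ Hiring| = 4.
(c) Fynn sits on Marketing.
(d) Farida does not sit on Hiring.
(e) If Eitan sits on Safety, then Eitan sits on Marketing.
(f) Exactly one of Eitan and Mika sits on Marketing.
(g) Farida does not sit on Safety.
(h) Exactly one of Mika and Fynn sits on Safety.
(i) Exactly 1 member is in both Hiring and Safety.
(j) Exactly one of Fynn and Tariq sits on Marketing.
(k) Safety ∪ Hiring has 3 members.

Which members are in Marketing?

Marketing = {Eitan, Farida, Fynn}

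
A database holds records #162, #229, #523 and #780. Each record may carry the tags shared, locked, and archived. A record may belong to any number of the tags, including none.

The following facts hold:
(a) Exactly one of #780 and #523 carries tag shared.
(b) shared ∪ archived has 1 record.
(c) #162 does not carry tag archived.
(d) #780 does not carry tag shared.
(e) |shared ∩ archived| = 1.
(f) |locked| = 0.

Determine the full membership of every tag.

shared = {#523}; locked = {}; archived = {#523}

From (c): #162 ∉ archived.
From (d): #780 ∉ shared.
(a) (exactly one): #523 ∈ shared.
(f): locked already has 0, so the rest are out.
Suppose #162 ∈ shared: no assignment then satisfies all the clues, so #162 ∉ shared.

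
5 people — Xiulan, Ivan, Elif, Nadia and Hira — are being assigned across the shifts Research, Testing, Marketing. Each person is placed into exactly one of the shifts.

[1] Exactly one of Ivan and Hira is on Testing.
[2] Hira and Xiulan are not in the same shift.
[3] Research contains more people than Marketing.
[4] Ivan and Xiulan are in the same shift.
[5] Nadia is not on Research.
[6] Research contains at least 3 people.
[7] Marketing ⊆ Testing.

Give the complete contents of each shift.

From (5): Nadia ∉ Research.
Suppose Xiulan ∉ Research: no assignment then satisfies all the clues, so Xiulan ∈ Research.

Research = {Elif, Ivan, Xiulan}; Testing = {Hira, Nadia}; Marketing = {}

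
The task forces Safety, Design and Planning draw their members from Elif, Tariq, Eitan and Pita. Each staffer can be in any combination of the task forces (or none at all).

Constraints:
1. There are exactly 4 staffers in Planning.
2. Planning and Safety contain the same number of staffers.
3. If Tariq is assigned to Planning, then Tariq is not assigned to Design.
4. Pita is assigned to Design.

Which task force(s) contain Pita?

From (4): Pita ∈ Design.
(1): only 4 candidates remain for Planning, so all are in.
(3): Tariq ∉ Design.
Suppose Pita ∉ Safety: no assignment then satisfies all the clues, so Pita ∈ Safety.

Pita: Design, Planning, Safety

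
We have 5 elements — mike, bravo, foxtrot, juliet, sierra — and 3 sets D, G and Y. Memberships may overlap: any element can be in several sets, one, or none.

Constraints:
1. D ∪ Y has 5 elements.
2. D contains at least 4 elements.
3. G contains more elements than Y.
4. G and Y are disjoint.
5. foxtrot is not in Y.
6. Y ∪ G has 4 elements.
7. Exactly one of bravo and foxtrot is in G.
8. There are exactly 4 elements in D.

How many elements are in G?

3

From (5): foxtrot ∉ Y.
Suppose foxtrot ∉ D: no assignment then satisfies all the clues, so foxtrot ∈ D.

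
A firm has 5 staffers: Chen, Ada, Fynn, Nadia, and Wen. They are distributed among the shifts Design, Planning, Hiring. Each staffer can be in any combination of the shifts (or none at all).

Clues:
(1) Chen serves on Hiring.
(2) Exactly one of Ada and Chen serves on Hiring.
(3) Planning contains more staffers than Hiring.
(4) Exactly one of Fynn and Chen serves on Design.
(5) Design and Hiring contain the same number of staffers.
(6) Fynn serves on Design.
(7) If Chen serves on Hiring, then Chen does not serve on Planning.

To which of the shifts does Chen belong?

Chen: Hiring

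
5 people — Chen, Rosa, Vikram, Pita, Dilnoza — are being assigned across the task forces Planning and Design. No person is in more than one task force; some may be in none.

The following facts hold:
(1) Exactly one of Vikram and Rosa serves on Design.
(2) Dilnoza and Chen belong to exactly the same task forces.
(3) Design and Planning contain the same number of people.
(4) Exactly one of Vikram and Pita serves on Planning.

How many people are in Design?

1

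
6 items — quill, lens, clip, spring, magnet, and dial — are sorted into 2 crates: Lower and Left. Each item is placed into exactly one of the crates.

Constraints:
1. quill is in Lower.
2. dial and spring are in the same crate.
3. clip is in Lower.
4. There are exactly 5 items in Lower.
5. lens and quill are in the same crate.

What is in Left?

Left = {magnet}

From (1): quill ∈ Lower.
From (3): clip ∈ Lower.
(5): lens matches quill: lens ∈ Lower.
Suppose spring ∈ Left: no assignment then satisfies all the clues, so spring ∉ Left.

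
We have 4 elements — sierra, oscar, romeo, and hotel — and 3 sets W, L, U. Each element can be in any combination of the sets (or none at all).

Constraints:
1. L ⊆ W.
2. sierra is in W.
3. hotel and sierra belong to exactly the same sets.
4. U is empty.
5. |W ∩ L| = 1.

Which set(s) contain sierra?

sierra: W

From (2): sierra ∈ W.
(3): hotel matches sierra: hotel ∈ W.
(4): U already has 0, so the rest are out.
Suppose sierra ∈ L: no assignment then satisfies all the clues, so sierra ∉ L.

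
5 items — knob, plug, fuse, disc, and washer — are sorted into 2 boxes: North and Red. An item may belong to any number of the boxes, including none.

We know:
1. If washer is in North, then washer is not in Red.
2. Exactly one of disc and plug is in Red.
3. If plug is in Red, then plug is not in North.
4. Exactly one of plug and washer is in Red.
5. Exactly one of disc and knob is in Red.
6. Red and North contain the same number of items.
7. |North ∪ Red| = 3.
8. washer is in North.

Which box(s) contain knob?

knob: North, Red

From (8): washer ∈ North.
(1): washer ∉ Red.
(4) (exactly one): plug ∈ Red.
(2) (exactly one): disc ∉ Red.
(3): plug ∉ North.
(5) (exactly one): knob ∈ Red.
Suppose knob ∉ North: no assignment then satisfies all the clues, so knob ∈ North.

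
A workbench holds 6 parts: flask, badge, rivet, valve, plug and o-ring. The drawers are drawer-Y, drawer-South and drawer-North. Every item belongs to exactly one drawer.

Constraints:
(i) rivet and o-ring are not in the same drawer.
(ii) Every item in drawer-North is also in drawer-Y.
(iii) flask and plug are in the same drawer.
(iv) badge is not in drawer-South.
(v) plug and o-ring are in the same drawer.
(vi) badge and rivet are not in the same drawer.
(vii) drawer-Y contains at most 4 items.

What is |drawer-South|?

2

From (iv): badge ∉ drawer-South.
Suppose flask ∉ drawer-Y: no assignment then satisfies all the clues, so flask ∈ drawer-Y.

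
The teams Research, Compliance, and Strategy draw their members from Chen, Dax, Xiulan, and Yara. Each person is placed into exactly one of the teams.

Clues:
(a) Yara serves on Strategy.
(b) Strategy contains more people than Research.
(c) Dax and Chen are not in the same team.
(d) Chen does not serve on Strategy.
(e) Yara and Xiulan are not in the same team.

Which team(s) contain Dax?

Dax: Strategy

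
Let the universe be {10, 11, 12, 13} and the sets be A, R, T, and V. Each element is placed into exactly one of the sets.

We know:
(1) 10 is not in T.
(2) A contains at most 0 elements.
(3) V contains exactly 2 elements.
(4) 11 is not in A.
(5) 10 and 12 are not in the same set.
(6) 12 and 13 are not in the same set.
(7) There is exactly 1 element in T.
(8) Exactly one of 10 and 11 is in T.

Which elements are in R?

R = {12}

From (1): 10 ∉ T.
From (4): 11 ∉ A.
(2): A already has 0, so the rest are out.
(8) (exactly one): 11 ∈ T.
(7): T already has 1, so the rest are out.
Suppose 10 ∈ R: no assignment then satisfies all the clues, so 10 ∉ R.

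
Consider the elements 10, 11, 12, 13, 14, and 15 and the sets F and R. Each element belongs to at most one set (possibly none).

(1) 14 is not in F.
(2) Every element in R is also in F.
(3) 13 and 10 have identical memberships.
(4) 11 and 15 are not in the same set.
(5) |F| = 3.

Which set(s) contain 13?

13: F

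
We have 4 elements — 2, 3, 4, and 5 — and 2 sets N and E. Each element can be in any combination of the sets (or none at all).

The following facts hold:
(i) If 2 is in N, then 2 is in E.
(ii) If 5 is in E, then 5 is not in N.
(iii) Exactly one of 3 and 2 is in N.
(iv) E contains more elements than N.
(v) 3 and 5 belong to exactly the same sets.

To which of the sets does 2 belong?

2: E, N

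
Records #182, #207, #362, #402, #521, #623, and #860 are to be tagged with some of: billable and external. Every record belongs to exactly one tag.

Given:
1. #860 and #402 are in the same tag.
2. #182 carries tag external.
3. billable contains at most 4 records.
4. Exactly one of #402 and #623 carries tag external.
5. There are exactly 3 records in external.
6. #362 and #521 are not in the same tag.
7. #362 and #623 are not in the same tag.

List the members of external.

external = {#182, #521, #623}

From (2): #182 ∈ external.
Suppose #207 ∈ external: no assignment then satisfies all the clues, so #207 ∉ external.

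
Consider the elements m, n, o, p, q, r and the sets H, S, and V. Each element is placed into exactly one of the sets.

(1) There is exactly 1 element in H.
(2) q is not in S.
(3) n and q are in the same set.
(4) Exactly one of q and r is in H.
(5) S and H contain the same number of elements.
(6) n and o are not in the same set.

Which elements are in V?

V = {m, n, p, q}

From (2): q ∉ S.
(3): n matches q: n ∉ S.
Suppose m ∉ V: no assignment then satisfies all the clues, so m ∈ V.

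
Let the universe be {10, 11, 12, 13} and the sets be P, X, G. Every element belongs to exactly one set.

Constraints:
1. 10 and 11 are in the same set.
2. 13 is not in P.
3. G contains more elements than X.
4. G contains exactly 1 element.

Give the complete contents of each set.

P = {10, 11, 12}; X = {}; G = {13}

From (2): 13 ∉ P.
Suppose 10 ∉ P: no assignment then satisfies all the clues, so 10 ∈ P.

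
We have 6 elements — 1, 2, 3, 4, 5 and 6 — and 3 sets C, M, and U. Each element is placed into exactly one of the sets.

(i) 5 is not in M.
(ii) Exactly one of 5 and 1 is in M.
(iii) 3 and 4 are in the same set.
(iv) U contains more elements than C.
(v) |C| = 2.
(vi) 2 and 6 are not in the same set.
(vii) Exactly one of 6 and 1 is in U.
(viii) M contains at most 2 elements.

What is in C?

C = {2, 5}

From (i): 5 ∉ M.
(ii) (exactly one): 1 ∈ M.
(vii) (exactly one): 6 ∈ U.
(vi): 2 ∉ U.
Suppose 2 ∉ C: no assignment then satisfies all the clues, so 2 ∈ C.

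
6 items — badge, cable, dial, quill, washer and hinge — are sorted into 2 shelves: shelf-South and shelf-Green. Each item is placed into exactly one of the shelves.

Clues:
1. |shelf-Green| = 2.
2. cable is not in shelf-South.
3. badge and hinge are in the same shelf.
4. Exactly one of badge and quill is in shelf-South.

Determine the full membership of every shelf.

shelf-South = {badge, dial, hinge, washer}; shelf-Green = {cable, quill}

From (2): cable ∉ shelf-South.
Only one shelf left: cable ∈ shelf-Green.
Suppose badge ∉ shelf-South: no assignment then satisfies all the clues, so badge ∈ shelf-South.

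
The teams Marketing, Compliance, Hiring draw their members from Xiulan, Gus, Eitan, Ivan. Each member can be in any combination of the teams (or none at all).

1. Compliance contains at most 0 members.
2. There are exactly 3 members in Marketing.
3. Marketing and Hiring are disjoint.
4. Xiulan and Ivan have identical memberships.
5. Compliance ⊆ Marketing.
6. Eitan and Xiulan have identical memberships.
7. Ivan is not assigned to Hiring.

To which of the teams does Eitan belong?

Eitan: Marketing

From (7): Ivan ∉ Hiring.
(1): Compliance already has 0, so the rest are out.
(4): Xiulan matches Ivan: Xiulan ∉ Hiring.
(6): Eitan matches Xiulan: Eitan ∉ Hiring.
Suppose Eitan ∉ Marketing: no assignment then satisfies all the clues, so Eitan ∈ Marketing.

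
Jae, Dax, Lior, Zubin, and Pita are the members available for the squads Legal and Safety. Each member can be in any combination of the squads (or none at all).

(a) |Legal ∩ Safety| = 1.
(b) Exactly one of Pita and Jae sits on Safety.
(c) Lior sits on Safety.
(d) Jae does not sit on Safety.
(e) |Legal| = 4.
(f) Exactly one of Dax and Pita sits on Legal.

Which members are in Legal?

Legal = {Dax, Jae, Lior, Zubin}

From (c): Lior ∈ Safety.
From (d): Jae ∉ Safety.
(b) (exactly one): Pita ∈ Safety.
Suppose Jae ∉ Legal: no assignment then satisfies all the clues, so Jae ∈ Legal.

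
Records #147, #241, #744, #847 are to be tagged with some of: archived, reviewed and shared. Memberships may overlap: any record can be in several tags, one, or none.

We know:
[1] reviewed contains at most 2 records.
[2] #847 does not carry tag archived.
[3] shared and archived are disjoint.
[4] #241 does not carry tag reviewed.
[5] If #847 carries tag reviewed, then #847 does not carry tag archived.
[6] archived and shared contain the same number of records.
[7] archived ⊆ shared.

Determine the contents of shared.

shared = {}

From (2): #847 ∉ archived.
From (4): #241 ∉ reviewed.
Suppose #147 ∈ shared: no assignment then satisfies all the clues, so #147 ∉ shared.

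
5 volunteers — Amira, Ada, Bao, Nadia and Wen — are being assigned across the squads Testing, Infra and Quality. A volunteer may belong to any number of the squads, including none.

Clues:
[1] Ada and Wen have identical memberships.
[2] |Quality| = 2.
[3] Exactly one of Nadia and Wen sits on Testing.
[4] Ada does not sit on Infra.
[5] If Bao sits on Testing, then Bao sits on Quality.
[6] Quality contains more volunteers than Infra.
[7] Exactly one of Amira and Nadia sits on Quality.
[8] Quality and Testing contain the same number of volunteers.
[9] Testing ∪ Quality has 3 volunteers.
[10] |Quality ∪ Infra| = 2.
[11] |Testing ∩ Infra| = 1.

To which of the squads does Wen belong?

Wen: none

From (4): Ada ∉ Infra.
(1): Wen matches Ada: Wen ∉ Infra.
Suppose Wen ∈ Testing: no assignment then satisfies all the clues, so Wen ∉ Testing.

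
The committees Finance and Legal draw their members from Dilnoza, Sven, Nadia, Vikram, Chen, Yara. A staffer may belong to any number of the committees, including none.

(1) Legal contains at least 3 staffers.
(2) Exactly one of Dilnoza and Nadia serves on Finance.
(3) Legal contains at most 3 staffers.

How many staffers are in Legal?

3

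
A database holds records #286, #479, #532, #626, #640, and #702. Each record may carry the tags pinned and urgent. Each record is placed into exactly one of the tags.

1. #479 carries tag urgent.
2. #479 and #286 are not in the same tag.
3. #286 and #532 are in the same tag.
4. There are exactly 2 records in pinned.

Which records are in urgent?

urgent = {#479, #626, #640, #702}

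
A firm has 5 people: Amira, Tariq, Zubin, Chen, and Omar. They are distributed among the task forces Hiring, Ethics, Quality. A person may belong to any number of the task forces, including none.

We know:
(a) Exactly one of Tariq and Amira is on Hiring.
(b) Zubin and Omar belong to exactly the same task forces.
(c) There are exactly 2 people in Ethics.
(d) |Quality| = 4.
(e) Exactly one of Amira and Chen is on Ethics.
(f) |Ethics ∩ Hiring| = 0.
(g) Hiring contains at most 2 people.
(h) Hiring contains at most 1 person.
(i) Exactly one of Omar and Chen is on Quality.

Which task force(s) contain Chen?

Chen: Ethics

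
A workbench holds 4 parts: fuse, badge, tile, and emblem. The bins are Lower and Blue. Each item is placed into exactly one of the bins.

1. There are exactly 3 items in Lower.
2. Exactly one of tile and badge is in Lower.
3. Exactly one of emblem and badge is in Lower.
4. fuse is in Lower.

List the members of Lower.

Lower = {emblem, fuse, tile}

From (4): fuse ∈ Lower.
Suppose badge ∈ Lower: no assignment then satisfies all the clues, so badge ∉ Lower.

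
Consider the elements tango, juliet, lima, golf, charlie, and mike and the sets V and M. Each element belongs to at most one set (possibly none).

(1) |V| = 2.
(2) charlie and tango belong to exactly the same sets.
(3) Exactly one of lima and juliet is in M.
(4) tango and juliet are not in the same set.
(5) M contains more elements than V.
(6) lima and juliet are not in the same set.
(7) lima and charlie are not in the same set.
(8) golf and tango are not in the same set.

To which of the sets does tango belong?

tango: V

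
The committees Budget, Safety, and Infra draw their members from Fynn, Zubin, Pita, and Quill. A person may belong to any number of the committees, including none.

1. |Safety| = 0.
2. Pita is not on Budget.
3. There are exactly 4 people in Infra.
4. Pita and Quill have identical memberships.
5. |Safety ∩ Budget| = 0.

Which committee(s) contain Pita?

Pita: Infra

From (2): Pita ∉ Budget.
(1): Safety already has 0, so the rest are out.
(3): only 4 candidates remain for Infra, so all are in.
(4): Quill matches Pita: Quill ∉ Budget.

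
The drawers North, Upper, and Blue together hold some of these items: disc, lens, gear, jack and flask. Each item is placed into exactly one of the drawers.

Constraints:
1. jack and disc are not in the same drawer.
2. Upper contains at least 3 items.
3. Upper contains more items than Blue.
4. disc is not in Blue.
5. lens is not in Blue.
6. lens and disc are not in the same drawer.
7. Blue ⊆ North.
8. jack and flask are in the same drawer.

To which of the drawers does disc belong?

disc: North

From (4): disc ∉ Blue.
From (5): lens ∉ Blue.
Suppose disc ∉ North: no assignment then satisfies all the clues, so disc ∈ North.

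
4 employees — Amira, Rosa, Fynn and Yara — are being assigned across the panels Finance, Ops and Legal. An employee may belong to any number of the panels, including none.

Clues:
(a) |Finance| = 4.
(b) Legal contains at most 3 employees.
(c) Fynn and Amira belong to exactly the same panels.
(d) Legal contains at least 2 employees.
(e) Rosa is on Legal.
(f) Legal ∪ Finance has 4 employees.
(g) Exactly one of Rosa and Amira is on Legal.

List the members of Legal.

From (e): Rosa ∈ Legal.
(a): only 4 candidates remain for Finance, so all are in.
(g) (exactly one): Amira ∉ Legal.
(c): Fynn matches Amira: Fynn ∉ Legal.
(d): only 2 candidates remain for Legal, so all are in.

Legal = {Rosa, Yara}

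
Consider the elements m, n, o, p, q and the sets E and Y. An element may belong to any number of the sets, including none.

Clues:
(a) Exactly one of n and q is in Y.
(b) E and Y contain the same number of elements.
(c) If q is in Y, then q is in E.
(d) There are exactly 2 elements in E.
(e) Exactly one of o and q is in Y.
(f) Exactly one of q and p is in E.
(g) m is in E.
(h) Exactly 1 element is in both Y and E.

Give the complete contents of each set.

E = {m, q}; Y = {p, q}

From (g): m ∈ E.
Suppose m ∈ Y: no assignment then satisfies all the clues, so m ∉ Y.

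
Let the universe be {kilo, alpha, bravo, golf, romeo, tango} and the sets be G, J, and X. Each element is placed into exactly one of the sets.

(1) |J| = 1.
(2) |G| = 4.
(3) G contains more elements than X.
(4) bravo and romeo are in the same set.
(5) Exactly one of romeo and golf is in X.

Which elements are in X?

X = {golf}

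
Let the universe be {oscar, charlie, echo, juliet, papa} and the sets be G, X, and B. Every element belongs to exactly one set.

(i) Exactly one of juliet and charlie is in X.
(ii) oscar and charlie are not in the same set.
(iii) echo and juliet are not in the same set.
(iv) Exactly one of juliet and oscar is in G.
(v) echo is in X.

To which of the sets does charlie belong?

From (v): echo ∈ X.
(iii): juliet ∉ X.
(i) (exactly one): charlie ∈ X.
(ii): oscar ∉ X.

charlie: X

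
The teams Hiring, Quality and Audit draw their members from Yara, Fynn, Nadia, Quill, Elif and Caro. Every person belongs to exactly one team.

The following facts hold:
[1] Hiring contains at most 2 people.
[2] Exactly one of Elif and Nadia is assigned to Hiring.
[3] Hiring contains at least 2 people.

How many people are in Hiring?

2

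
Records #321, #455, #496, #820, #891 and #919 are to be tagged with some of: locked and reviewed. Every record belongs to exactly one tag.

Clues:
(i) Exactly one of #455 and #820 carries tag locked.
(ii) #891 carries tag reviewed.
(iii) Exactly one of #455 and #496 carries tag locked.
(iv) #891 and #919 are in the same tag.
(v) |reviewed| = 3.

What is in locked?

locked = {#321, #496, #820}

From (ii): #891 ∈ reviewed.
(iv): #919 matches #891: #919 ∉ locked.
(iv): #919 matches #891: #919 ∈ reviewed.
Suppose #321 ∉ locked: no assignment then satisfies all the clues, so #321 ∈ locked.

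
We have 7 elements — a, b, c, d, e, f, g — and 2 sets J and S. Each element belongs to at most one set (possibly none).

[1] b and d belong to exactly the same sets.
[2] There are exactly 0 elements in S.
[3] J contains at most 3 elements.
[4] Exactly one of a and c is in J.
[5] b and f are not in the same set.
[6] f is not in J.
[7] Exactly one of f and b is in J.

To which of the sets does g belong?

From (6): f ∉ J.
(2): S already has 0, so the rest are out.
(7) (exactly one): b ∈ J.
(1): d matches b: d ∈ J.
Suppose g ∈ J: no assignment then satisfies all the clues, so g ∉ J.

g: none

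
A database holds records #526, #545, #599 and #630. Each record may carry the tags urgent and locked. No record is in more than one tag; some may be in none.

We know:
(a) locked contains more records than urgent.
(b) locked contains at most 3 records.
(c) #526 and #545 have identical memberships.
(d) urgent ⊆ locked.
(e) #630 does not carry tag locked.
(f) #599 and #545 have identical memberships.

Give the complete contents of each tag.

From (e): #630 ∉ locked.
(d) contrapositive: #630 ∉ urgent.
Suppose #526 ∈ urgent: no assignment then satisfies all the clues, so #526 ∉ urgent.

urgent = {}; locked = {#526, #545, #599}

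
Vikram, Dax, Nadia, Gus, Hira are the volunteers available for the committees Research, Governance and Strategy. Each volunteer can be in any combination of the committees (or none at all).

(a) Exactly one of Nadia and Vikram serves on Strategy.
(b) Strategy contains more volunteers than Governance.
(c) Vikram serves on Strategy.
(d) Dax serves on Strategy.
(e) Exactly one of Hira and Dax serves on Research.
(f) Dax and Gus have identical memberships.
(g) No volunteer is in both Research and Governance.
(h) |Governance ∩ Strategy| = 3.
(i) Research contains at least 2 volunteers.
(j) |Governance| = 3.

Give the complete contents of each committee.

Research = {Hira, Nadia}; Governance = {Dax, Gus, Vikram}; Strategy = {Dax, Gus, Hira, Vikram}

From (c): Vikram ∈ Strategy.
From (d): Dax ∈ Strategy.
(a) (exactly one): Nadia ∉ Strategy.
(f): Gus matches Dax: Gus ∈ Strategy.
Suppose Vikram ∈ Research: no assignment then satisfies all the clues, so Vikram ∉ Research.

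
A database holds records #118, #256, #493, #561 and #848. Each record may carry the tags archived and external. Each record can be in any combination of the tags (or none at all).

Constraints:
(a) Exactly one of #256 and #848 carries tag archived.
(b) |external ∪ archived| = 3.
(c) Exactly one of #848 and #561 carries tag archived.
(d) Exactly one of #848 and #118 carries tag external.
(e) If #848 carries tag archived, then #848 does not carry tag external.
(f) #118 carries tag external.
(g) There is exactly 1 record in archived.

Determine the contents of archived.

archived = {#848}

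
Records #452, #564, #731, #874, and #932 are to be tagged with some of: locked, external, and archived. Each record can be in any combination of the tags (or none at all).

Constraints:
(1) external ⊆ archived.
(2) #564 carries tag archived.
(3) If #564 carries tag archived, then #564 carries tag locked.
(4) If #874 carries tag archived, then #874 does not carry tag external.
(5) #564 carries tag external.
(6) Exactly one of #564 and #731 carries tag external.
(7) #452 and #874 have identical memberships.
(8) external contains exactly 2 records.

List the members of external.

external = {#564, #932}

From (2): #564 ∈ archived.
From (5): #564 ∈ external.
(3): #564 ∈ locked.
(6) (exactly one): #731 ∉ external.
Suppose #452 ∈ external: no assignment then satisfies all the clues, so #452 ∉ external.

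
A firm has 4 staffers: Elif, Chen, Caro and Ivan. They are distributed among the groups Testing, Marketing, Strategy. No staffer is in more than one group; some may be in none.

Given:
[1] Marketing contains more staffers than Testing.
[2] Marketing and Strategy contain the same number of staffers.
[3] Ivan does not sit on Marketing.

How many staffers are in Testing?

0

From (3): Ivan ∉ Marketing.
Suppose Elif ∈ Testing: no assignment then satisfies all the clues, so Elif ∉ Testing.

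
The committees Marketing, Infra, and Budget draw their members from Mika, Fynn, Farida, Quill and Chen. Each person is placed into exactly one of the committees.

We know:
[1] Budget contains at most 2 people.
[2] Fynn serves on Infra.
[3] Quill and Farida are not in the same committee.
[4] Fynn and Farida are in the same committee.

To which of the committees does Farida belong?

Farida: Infra

From (2): Fynn ∈ Infra.
(4): Farida matches Fynn: Farida ∉ Marketing.
(4): Farida matches Fynn: Farida ∈ Infra.
(3): Quill ∉ Infra.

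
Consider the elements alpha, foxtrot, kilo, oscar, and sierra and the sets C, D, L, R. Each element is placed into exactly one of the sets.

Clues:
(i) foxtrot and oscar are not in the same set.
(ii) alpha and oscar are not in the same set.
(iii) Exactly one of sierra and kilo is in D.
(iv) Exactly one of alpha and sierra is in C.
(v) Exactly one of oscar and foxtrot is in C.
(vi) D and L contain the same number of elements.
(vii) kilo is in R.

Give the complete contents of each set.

C = {alpha, foxtrot}; D = {sierra}; L = {oscar}; R = {kilo}

From (vii): kilo ∈ R.
(iii) (exactly one): sierra ∈ D.
(iv) (exactly one): alpha ∈ C.
(ii): oscar ∉ C.
(v) (exactly one): foxtrot ∈ C.
Suppose oscar ∈ D: no assignment then satisfies all the clues, so oscar ∉ D.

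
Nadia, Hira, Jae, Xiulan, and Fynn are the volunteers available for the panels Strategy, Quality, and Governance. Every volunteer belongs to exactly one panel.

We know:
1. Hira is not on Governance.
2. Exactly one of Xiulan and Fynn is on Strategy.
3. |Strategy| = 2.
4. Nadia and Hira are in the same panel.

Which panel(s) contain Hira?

From (1): Hira ∉ Governance.
(4): Nadia matches Hira: Nadia ∉ Governance.
Suppose Hira ∈ Strategy: no assignment then satisfies all the clues, so Hira ∉ Strategy.

Hira: Quality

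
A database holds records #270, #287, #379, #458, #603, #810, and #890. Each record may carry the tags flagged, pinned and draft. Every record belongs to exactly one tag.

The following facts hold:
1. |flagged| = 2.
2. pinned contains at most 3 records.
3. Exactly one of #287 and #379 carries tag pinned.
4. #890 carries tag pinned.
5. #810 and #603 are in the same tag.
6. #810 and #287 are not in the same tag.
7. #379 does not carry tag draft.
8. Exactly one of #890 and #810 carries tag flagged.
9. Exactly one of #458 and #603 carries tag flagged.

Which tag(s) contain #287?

From (4): #890 ∈ pinned.
From (7): #379 ∉ draft.
(8) (exactly one): #810 ∈ flagged.
(5): #603 matches #810: #603 ∈ flagged.
(6): #287 ∉ flagged.
(9) (exactly one): #458 ∉ flagged.
(1): flagged already has 2, so the rest are out.
Only one tag left: #379 ∈ pinned.
(3) (exactly one): #287 ∉ pinned.
Only one tag left: #287 ∈ draft.

#287: draft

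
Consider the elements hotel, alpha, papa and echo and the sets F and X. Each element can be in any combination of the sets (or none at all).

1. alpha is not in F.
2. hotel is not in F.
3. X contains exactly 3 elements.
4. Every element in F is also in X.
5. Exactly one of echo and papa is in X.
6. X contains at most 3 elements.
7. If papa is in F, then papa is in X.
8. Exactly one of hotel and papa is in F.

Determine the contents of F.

F = {papa}

From (1): alpha ∉ F.
From (2): hotel ∉ F.
(8) (exactly one): papa ∈ F.
(4) with papa ∈ F: papa ∈ X.
(5) (exactly one): echo ∉ X.
(3): only 3 candidates remain for X, so all are in.
(4) contrapositive: echo ∉ F.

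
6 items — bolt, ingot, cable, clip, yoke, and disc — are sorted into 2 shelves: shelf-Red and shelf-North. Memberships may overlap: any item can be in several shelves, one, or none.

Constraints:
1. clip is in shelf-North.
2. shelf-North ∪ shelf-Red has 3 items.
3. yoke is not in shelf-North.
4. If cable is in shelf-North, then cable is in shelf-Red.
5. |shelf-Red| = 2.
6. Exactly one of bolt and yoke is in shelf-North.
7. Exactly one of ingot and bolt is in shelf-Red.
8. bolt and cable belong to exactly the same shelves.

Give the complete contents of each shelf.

shelf-Red = {bolt, cable}; shelf-North = {bolt, cable, clip}

From (1): clip ∈ shelf-North.
From (3): yoke ∉ shelf-North.
(6) (exactly one): bolt ∈ shelf-North.
(8): cable matches bolt: cable ∈ shelf-North.
(4): cable ∈ shelf-Red.
(8): bolt matches cable: bolt ∈ shelf-Red.
(5): shelf-Red already has 2, so the rest are out.
Suppose ingot ∈ shelf-North: no assignment then satisfies all the clues, so ingot ∉ shelf-North.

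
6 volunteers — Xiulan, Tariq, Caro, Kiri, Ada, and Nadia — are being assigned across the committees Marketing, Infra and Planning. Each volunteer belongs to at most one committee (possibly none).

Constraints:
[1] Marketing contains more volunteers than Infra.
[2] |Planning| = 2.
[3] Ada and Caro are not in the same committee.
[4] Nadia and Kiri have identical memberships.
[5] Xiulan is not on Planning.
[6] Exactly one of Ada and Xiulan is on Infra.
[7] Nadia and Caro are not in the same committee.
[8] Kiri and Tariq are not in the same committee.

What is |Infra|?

1

From (5): Xiulan ∉ Planning.
Suppose Tariq ∈ Infra: no assignment then satisfies all the clues, so Tariq ∉ Infra.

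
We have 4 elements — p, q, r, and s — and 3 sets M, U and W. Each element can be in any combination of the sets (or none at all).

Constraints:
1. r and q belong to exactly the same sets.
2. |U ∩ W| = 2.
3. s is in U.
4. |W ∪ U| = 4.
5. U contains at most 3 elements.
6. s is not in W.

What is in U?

From (3): s ∈ U.
From (6): s ∉ W.
Suppose p ∈ U: no assignment then satisfies all the clues, so p ∉ U.

U = {q, r, s}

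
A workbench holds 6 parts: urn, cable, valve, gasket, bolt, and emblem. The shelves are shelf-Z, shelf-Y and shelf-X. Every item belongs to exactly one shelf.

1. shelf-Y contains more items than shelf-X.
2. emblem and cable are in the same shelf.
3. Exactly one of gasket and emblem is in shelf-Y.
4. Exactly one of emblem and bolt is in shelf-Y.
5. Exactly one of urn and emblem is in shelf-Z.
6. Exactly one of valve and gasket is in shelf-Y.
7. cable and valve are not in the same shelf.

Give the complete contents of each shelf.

shelf-Z = {cable, emblem}; shelf-Y = {bolt, gasket, urn}; shelf-X = {valve}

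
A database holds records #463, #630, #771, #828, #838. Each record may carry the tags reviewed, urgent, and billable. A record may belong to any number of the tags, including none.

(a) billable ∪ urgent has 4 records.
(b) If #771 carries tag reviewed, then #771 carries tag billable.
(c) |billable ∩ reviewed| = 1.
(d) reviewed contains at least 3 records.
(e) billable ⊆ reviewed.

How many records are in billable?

1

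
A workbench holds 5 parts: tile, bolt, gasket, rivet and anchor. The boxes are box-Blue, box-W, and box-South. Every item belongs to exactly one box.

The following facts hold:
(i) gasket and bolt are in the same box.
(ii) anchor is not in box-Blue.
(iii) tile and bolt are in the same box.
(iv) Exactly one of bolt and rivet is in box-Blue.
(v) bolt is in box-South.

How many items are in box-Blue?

1

From (ii): anchor ∉ box-Blue.
From (v): bolt ∈ box-South.
(i): gasket matches bolt: gasket ∉ box-Blue.
(i): gasket matches bolt: gasket ∉ box-W.
(i): gasket matches bolt: gasket ∈ box-South.
(iii): tile matches bolt: tile ∉ box-Blue.
(iii): tile matches bolt: tile ∉ box-W.
(iii): tile matches bolt: tile ∈ box-South.
(iv) (exactly one): rivet ∈ box-Blue.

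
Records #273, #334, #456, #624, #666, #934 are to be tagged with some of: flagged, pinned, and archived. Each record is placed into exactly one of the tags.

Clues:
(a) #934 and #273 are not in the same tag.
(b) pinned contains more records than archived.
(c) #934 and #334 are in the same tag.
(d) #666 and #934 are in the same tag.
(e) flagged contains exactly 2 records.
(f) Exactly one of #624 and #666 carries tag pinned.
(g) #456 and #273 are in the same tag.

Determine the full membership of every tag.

flagged = {#273, #456}; pinned = {#334, #666, #934}; archived = {#624}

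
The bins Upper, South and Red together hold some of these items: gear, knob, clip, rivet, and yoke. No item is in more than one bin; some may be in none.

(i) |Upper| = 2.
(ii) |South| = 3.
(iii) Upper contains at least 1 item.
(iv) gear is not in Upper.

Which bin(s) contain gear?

From (iv): gear ∉ Upper.
Suppose gear ∉ South: no assignment then satisfies all the clues, so gear ∈ South.

gear: South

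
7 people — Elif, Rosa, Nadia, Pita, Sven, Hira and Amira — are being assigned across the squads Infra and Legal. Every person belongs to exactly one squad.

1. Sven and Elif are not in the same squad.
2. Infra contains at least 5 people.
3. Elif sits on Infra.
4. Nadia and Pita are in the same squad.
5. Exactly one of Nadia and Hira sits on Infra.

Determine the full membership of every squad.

Infra = {Amira, Elif, Nadia, Pita, Rosa}; Legal = {Hira, Sven}

From (3): Elif ∈ Infra.
(1): Sven ∉ Infra.
Only one squad left: Sven ∈ Legal.
Suppose Rosa ∉ Infra: no assignment then satisfies all the clues, so Rosa ∈ Infra.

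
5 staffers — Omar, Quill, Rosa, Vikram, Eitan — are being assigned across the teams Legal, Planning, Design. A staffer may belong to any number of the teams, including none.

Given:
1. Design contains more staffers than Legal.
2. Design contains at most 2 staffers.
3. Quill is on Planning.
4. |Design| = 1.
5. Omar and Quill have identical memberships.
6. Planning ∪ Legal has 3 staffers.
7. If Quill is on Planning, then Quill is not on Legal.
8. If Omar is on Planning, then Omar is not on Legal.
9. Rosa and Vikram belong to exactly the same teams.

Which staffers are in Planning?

Planning = {Eitan, Omar, Quill}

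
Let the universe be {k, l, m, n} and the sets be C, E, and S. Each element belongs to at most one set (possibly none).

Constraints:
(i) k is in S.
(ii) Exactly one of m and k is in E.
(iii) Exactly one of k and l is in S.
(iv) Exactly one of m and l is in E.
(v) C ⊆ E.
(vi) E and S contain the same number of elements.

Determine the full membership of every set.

C = {}; E = {m}; S = {k}

From (i): k ∈ S.
(ii) (exactly one): m ∈ E.
(iii) (exactly one): l ∉ S.
(iv) (exactly one): l ∉ E.
(v) contrapositive: l ∉ C.
Suppose n ∈ C: no assignment then satisfies all the clues, so n ∉ C.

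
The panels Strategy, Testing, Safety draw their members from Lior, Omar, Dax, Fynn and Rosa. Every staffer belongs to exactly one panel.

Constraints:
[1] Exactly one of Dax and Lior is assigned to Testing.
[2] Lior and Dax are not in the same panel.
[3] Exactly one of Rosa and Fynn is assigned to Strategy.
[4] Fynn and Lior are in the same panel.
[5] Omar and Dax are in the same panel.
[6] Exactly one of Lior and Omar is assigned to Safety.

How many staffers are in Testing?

2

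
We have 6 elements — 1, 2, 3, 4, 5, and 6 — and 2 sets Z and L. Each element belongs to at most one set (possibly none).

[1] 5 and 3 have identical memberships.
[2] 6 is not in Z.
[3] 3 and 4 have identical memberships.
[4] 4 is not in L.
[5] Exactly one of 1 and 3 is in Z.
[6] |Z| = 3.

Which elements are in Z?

Z = {3, 4, 5}

From (2): 6 ∉ Z.
From (4): 4 ∉ L.
(3): 3 matches 4: 3 ∉ L.
(1): 5 matches 3: 5 ∉ L.
Suppose 1 ∈ Z: no assignment then satisfies all the clues, so 1 ∉ Z.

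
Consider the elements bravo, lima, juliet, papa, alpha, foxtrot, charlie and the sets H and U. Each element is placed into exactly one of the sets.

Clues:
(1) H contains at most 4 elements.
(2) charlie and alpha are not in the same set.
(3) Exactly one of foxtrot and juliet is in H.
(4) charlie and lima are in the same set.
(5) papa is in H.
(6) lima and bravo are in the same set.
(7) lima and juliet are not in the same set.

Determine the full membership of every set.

H = {alpha, juliet, papa}; U = {bravo, charlie, foxtrot, lima}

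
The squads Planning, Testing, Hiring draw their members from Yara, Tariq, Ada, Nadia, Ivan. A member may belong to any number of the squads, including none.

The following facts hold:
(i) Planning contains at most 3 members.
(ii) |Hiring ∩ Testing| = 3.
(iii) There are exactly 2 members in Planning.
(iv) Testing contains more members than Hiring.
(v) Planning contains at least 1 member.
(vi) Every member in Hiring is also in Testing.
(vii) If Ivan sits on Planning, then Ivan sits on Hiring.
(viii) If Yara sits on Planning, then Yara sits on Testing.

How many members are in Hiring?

3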